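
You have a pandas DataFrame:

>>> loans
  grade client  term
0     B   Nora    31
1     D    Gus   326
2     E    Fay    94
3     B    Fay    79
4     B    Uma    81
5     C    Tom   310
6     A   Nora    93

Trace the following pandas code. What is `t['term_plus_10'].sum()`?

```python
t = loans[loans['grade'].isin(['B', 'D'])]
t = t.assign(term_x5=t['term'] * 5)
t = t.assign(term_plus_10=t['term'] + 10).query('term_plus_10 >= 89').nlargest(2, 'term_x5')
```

filter rows where grade in ['B', 'D']:
  grade client  term
0     B   Nora    31
1     D    Gus   326
3     B    Fay    79
4     B    Uma    81
add column term_x5 = t['term'] * 5:
  grade client  term  term_x5
0     B   Nora    31      155
1     D    Gus   326     1630
3     B    Fay    79      395
4     B    Uma    81      405
add column term_plus_10 = t['term'] + 10:
  grade client  term  term_x5  term_plus_10
0     B   Nora    31      155            41
1     D    Gus   326     1630           336
3     B    Fay    79      395            89
4     B    Uma    81      405            91
filter rows where term_plus_10 >= 89:
  grade client  term  term_x5  term_plus_10
1     D    Gus   326     1630           336
3     B    Fay    79      395            89
4     B    Uma    81      405            91
take 2 rows with largest term_x5:
  grade client  term  term_x5  term_plus_10
1     D    Gus   326     1630           336
4     B    Uma    81      405            91
Reading off the sum of column 'term_plus_10', we get 427.

427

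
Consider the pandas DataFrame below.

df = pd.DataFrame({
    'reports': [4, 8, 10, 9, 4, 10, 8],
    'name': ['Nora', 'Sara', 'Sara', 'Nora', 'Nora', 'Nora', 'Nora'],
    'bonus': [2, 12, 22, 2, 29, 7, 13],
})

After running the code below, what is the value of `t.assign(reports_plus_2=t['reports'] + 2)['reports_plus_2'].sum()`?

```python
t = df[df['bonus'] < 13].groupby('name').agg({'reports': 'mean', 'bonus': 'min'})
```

19.6666666667

filter rows where bonus < 13:
   reports  name  bonus
0        4  Nora      2
1        8  Sara     12
3        9  Nora      2
5       10  Nora      7
group by name: mean(reports), min(bonus):
       reports  bonus
name                 
Nora  7.666667      2
Sara  8.000000     12
add column reports_plus_2 = t['reports'] + 2:
       reports  bonus  reports_plus_2
name                                 
Nora  7.666667      2        9.666667
Sara  8.000000     12       10.000000
Taking the sum of column 'reports_plus_2' gives 19.6666666667.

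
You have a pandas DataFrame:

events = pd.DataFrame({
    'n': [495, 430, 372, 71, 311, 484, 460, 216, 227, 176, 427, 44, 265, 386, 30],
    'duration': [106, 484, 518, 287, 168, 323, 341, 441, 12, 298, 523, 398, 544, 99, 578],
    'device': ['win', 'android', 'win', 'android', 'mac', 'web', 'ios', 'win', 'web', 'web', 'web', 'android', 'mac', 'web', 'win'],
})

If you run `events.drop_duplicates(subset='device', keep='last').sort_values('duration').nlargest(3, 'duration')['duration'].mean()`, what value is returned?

drop duplicate device (keep=last):
      n  duration   device
6   460       341      ios
11   44       398  android
12  265       544      mac
13  386        99      web
14   30       578      win
sort by duration:
      n  duration   device
13  386        99      web
6   460       341      ios
11   44       398  android
12  265       544      mac
14   30       578      win
take 3 rows with largest duration:
      n  duration   device
14   30       578      win
12  265       544      mac
11   44       398  android

506.666666667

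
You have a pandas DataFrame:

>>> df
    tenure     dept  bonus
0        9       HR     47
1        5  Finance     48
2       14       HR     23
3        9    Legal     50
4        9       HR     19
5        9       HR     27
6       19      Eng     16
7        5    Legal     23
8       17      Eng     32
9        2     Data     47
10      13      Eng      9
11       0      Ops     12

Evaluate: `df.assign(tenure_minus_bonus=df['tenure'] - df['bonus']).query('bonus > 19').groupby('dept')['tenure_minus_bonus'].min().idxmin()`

Data

add column tenure_minus_bonus = df['tenure'] - df['bonus']:
    tenure     dept  bonus  tenure_minus_bonus
0        9       HR     47                 -38
1        5  Finance     48                 -43
2       14       HR     23                  -9
3        9    Legal     50                 -41
4        9       HR     19                 -10
5        9       HR     27                 -18
6       19      Eng     16                   3
7        5    Legal     23                 -18
8       17      Eng     32                 -15
9        2     Data     47                 -45
10      13      Eng      9                   4
11       0      Ops     12                 -12
filter rows where bonus > 19:
   tenure     dept  bonus  tenure_minus_bonus
0       9       HR     47                 -38
1       5  Finance     48                 -43
2      14       HR     23                  -9
3       9    Legal     50                 -41
5       9       HR     27                 -18
7       5    Legal     23                 -18
8      17      Eng     32                 -15
9       2     Data     47                 -45
group by dept, min of tenure_minus_bonus:
dept
Data      -45
Eng       -15
Finance   -43
HR        -38
Legal     -41
Name: tenure_minus_bonus, dtype: int64
label with the smallest value → Data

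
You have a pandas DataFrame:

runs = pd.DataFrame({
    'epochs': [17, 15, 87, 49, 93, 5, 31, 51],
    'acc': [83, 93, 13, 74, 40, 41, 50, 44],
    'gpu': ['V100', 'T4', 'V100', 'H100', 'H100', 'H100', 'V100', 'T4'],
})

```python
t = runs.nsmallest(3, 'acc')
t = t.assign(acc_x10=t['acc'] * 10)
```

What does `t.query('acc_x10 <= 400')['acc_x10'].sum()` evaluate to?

take 3 rows with smallest acc:
   epochs  acc   gpu
2      87   13  V100
4      93   40  H100
5       5   41  H100
add column acc_x10 = t['acc'] * 10:
   epochs  acc   gpu  acc_x10
2      87   13  V100      130
4      93   40  H100      400
5       5   41  H100      410
filter rows where acc_x10 <= 400:
   epochs  acc   gpu  acc_x10
2      87   13  V100      130
4      93   40  H100      400

530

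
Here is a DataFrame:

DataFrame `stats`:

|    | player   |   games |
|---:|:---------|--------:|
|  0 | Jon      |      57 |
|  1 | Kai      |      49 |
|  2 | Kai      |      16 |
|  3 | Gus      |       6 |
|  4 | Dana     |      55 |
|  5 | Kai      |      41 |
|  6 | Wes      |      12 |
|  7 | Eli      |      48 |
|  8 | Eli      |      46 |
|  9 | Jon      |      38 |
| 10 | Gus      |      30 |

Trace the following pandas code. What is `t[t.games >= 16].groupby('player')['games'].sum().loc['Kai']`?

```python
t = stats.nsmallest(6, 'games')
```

take 6 rows with smallest games:
   player  games
3     Gus      6
6     Wes     12
2     Kai     16
10    Gus     30
9     Jon     38
5     Kai     41
filter rows where games >= 16:
   player  games
2     Kai     16
10    Gus     30
9     Jon     38
5     Kai     41
group by player, sum of games:
player
Gus    30
Jon    38
Kai    57
Name: games, dtype: int64
Reading off the value at index 'Kai', we get 57.

57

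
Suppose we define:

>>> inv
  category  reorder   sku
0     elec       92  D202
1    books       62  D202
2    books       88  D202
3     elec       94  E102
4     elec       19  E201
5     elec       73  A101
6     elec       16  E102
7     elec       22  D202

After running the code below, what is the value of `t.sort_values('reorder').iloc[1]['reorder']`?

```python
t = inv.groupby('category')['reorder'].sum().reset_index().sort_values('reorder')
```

group by category, sum of reorder:
category
books    150
elec     316
Name: reorder, dtype: int64
reset_index():
  category  reorder
0    books      150
1     elec      316
sort by reorder:
  category  reorder
0    books      150
1     elec      316
sort by reorder:
  category  reorder
0    books      150
1     elec      316

316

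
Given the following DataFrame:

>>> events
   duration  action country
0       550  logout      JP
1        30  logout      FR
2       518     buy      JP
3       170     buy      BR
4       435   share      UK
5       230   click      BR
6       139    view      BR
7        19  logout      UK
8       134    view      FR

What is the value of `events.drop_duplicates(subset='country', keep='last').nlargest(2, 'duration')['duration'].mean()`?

328.5

drop duplicate country (keep=last):
   duration  action country
2       518     buy      JP
6       139    view      BR
7        19  logout      UK
8       134    view      FR
take 2 rows with largest duration:
   duration action country
2       518    buy      JP
6       139   view      BR
mean of column 'duration' → 328.5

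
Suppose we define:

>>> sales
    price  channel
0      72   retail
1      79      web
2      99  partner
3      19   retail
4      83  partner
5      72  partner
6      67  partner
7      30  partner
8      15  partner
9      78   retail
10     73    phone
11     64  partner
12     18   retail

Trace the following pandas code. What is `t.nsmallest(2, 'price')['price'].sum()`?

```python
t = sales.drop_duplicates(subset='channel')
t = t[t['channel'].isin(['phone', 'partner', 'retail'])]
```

drop duplicate channel (keep=first):
    price  channel
0      72   retail
1      79      web
2      99  partner
10     73    phone
filter rows where channel in ['phone', 'partner', 'retail']:
    price  channel
0      72   retail
2      99  partner
10     73    phone
take 2 rows with smallest price:
    price channel
0      72  retail
10     73   phone
The sum of column 'price' is 145.

145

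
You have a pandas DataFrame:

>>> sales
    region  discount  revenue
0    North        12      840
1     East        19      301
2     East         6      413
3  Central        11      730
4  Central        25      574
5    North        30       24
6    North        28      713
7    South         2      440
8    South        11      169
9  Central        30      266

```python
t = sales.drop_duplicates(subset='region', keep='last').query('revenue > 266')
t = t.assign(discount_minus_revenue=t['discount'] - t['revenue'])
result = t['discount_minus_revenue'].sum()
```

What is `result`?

-1092

drop duplicate region (keep=last):
    region  discount  revenue
2     East         6      413
6    North        28      713
8    South        11      169
9  Central        30      266
filter rows where revenue > 266:
  region  discount  revenue
2   East         6      413
6  North        28      713
add column discount_minus_revenue = t['discount'] - t['revenue']:
  region  discount  revenue  discount_minus_revenue
2   East         6      413                    -407
6  North        28      713                    -685
Hence -1092.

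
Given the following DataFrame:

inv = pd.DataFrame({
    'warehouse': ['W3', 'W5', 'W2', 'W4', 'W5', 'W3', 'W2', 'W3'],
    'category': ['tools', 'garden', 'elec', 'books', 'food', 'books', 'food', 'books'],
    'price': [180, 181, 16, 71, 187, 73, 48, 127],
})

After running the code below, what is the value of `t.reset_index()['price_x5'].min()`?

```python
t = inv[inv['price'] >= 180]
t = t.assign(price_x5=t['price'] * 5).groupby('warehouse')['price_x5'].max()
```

filter rows where price >= 180:
  warehouse category  price
0        W3    tools    180
1        W5   garden    181
4        W5     food    187
add column price_x5 = t['price'] * 5:
  warehouse category  price  price_x5
0        W3    tools    180       900
1        W5   garden    181       905
4        W5     food    187       935
group by warehouse, max of price_x5:
warehouse
W3    900
W5    935
Name: price_x5, dtype: int64
reset_index():
  warehouse  price_x5
0        W3       900
1        W5       935
So min() = 900.

900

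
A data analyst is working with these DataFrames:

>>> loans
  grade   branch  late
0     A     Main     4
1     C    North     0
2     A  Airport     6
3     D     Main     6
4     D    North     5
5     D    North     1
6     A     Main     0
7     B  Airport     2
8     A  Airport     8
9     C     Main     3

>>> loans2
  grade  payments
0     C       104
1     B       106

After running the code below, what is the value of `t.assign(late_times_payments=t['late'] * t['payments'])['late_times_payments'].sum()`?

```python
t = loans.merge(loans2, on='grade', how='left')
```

merge on 'grade' (how='left') → 10 rows:
  grade   branch  late  payments
0     A     Main     4       NaN
1     C    North     0     104.0
2     A  Airport     6       NaN
3     D     Main     6       NaN
4     D    North     5       NaN
5     D    North     1       NaN
6     A     Main     0       NaN
7     B  Airport     2     106.0
8     A  Airport     8       NaN
9     C     Main     3     104.0
add column late_times_payments = t['late'] * t['payments']:
  grade   branch  late  payments  late_times_payments
0     A     Main     4       NaN                  NaN
1     C    North     0     104.0                  0.0
2     A  Airport     6       NaN                  NaN
3     D     Main     6       NaN                  NaN
4     D    North     5       NaN                  NaN
5     D    North     1       NaN                  NaN
6     A     Main     0       NaN                  NaN
7     B  Airport     2     106.0                212.0
8     A  Airport     8       NaN                  NaN
9     C     Main     3     104.0                312.0
Hence 524.0.

524.0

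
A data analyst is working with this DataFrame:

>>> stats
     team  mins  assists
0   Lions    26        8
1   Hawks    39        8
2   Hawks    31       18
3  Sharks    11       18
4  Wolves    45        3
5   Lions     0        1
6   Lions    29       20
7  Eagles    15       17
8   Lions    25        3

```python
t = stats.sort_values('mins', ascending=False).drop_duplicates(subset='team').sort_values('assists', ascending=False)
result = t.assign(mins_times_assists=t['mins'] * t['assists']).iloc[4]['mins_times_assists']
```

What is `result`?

sort by mins descending:
     team  mins  assists
4  Wolves    45        3
1   Hawks    39        8
2   Hawks    31       18
6   Lions    29       20
0   Lions    26        8
8   Lions    25        3
7  Eagles    15       17
3  Sharks    11       18
5   Lions     0        1
drop duplicate team (keep=first):
     team  mins  assists
4  Wolves    45        3
1   Hawks    39        8
6   Lions    29       20
7  Eagles    15       17
3  Sharks    11       18
sort by assists descending:
     team  mins  assists
6   Lions    29       20
3  Sharks    11       18
7  Eagles    15       17
1   Hawks    39        8
4  Wolves    45        3
add column mins_times_assists = t['mins'] * t['assists']:
     team  mins  assists  mins_times_assists
6   Lions    29       20                 580
3  Sharks    11       18                 198
7  Eagles    15       17                 255
1   Hawks    39        8                 312
4  Wolves    45        3                 135
So iloc[4]['mins_times_assists'] = 135.

135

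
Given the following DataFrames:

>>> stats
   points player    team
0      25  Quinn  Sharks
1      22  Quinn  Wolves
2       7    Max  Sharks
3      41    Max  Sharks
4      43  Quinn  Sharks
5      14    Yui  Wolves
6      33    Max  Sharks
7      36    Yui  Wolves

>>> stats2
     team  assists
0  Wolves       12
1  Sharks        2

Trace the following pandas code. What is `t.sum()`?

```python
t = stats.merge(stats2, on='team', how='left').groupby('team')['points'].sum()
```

221

merge on 'team' (how='left') → 8 rows:
   points player    team  assists
0      25  Quinn  Sharks        2
1      22  Quinn  Wolves       12
2       7    Max  Sharks        2
3      41    Max  Sharks        2
4      43  Quinn  Sharks        2
5      14    Yui  Wolves       12
6      33    Max  Sharks        2
7      36    Yui  Wolves       12
group by team, sum of points:
team
Sharks    149
Wolves     72
Name: points, dtype: int64
Reading off the sum of the resulting series, we get 221.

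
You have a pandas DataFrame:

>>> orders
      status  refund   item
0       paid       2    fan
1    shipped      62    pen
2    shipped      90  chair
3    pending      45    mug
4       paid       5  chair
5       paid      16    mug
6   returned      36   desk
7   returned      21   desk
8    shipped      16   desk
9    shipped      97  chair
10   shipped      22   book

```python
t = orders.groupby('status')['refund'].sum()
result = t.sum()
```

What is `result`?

group by status, sum of refund:
status
paid         23
pending      45
returned     57
shipped     287
Name: refund, dtype: int64

412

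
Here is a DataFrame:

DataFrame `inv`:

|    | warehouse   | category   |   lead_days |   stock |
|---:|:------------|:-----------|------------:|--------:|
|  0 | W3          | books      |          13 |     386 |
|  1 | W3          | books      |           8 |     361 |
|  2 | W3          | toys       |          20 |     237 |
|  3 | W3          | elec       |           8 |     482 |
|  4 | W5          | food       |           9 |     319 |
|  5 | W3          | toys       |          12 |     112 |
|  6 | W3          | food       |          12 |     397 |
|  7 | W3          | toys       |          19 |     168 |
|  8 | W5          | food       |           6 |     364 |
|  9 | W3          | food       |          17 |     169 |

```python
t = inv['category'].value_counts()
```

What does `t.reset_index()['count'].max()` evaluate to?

4

value_counts of category:
category
food     4
toys     3
books    2
elec     1
Name: count, dtype: int64
reset_index():
  category  count
0     food      4
1     toys      3
2    books      2
3     elec      1
So max() = 4.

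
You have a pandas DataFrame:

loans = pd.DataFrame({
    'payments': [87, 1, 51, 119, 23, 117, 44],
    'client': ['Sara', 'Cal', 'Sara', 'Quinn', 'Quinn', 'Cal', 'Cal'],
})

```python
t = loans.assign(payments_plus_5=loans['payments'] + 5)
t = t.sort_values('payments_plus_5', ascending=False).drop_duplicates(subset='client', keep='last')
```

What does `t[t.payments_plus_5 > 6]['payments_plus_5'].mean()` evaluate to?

add column payments_plus_5 = loans['payments'] + 5:
   payments client  payments_plus_5
0        87   Sara               92
1         1    Cal                6
2        51   Sara               56
3       119  Quinn              124
4        23  Quinn               28
5       117    Cal              122
6        44    Cal               49
sort by payments_plus_5 descending:
   payments client  payments_plus_5
3       119  Quinn              124
5       117    Cal              122
0        87   Sara               92
2        51   Sara               56
6        44    Cal               49
4        23  Quinn               28
1         1    Cal                6
drop duplicate client (keep=last):
   payments client  payments_plus_5
2        51   Sara               56
4        23  Quinn               28
1         1    Cal                6
filter rows where payments_plus_5 > 6:
   payments client  payments_plus_5
2        51   Sara               56
4        23  Quinn               28
Reading off the mean of column 'payments_plus_5', we get 42.0.

42.0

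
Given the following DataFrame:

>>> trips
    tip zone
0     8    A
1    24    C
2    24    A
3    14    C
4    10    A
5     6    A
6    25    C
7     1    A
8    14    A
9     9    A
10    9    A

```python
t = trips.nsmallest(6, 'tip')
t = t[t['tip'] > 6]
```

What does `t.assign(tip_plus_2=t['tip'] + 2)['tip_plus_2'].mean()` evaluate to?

take 6 rows with smallest tip:
    tip zone
7     1    A
5     6    A
0     8    A
9     9    A
10    9    A
4    10    A
filter rows where tip > 6:
    tip zone
0     8    A
9     9    A
10    9    A
4    10    A
add column tip_plus_2 = t['tip'] + 2:
    tip zone  tip_plus_2
0     8    A          10
9     9    A          11
10    9    A          11
4    10    A          12
Reading off the mean of column 'tip_plus_2', we get 11.0.

11.0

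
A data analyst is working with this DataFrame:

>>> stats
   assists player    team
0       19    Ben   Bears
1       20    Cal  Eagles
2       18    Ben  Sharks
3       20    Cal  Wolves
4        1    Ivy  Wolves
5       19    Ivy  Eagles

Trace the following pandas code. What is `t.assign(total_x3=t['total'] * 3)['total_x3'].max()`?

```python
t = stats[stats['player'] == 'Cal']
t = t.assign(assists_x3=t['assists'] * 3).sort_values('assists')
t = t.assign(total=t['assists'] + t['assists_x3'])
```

filter rows where player == 'Cal':
   assists player    team
1       20    Cal  Eagles
3       20    Cal  Wolves
add column assists_x3 = t['assists'] * 3:
   assists player    team  assists_x3
1       20    Cal  Eagles          60
3       20    Cal  Wolves          60
sort by assists:
   assists player    team  assists_x3
1       20    Cal  Eagles          60
3       20    Cal  Wolves          60
add column total = t['assists'] + t['assists_x3']:
   assists player    team  assists_x3  total
1       20    Cal  Eagles          60     80
3       20    Cal  Wolves          60     80
add column total_x3 = t['total'] * 3:
   assists player    team  assists_x3  total  total_x3
1       20    Cal  Eagles          60     80       240
3       20    Cal  Wolves          60     80       240
So max() = 240.

240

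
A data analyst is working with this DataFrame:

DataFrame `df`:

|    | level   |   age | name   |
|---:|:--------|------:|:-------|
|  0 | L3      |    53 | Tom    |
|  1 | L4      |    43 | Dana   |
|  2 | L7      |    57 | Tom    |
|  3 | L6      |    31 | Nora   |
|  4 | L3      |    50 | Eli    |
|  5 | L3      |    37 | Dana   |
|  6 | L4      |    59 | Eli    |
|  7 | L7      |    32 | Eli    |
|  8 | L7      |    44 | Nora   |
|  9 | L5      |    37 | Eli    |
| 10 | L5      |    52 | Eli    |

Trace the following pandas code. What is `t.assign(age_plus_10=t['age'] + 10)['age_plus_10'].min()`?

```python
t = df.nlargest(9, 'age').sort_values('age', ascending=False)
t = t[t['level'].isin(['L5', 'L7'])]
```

47

take 9 rows with largest age:
   level  age  name
6     L4   59   Eli
2     L7   57   Tom
0     L3   53   Tom
10    L5   52   Eli
4     L3   50   Eli
8     L7   44  Nora
1     L4   43  Dana
5     L3   37  Dana
9     L5   37   Eli
sort by age descending:
   level  age  name
6     L4   59   Eli
2     L7   57   Tom
0     L3   53   Tom
10    L5   52   Eli
4     L3   50   Eli
8     L7   44  Nora
1     L4   43  Dana
5     L3   37  Dana
9     L5   37   Eli
filter rows where level in ['L5', 'L7']:
   level  age  name
2     L7   57   Tom
10    L5   52   Eli
8     L7   44  Nora
9     L5   37   Eli
add column age_plus_10 = t['age'] + 10:
   level  age  name  age_plus_10
2     L7   57   Tom           67
10    L5   52   Eli           62
8     L7   44  Nora           54
9     L5   37   Eli           47
Then the min of column 'age_plus_10': 47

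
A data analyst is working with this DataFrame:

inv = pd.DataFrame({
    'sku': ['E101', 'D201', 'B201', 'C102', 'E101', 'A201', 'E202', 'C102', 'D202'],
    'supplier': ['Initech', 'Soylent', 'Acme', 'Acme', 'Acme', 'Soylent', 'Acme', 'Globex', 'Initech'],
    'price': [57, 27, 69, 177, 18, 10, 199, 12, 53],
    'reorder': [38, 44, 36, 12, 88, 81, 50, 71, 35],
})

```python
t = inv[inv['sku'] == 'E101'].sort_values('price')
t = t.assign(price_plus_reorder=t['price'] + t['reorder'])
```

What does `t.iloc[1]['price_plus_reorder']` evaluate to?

95

filter rows where sku == 'E101':
    sku supplier  price  reorder
0  E101  Initech     57       38
4  E101     Acme     18       88
sort by price:
    sku supplier  price  reorder
4  E101     Acme     18       88
0  E101  Initech     57       38
add column price_plus_reorder = t['price'] + t['reorder']:
    sku supplier  price  reorder  price_plus_reorder
4  E101     Acme     18       88                 106
0  E101  Initech     57       38                  95
Hence 95.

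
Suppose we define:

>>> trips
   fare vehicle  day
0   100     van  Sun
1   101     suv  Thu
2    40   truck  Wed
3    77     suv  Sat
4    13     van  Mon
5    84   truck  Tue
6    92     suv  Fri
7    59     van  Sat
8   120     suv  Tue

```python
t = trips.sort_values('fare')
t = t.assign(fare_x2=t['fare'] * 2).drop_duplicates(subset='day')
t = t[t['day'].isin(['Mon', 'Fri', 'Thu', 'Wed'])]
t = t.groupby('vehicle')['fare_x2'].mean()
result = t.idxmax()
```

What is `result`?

sort by fare:
   fare vehicle  day
4    13     van  Mon
2    40   truck  Wed
7    59     van  Sat
3    77     suv  Sat
5    84   truck  Tue
6    92     suv  Fri
0   100     van  Sun
1   101     suv  Thu
8   120     suv  Tue
add column fare_x2 = t['fare'] * 2:
   fare vehicle  day  fare_x2
4    13     van  Mon       26
2    40   truck  Wed       80
7    59     van  Sat      118
3    77     suv  Sat      154
5    84   truck  Tue      168
6    92     suv  Fri      184
0   100     van  Sun      200
1   101     suv  Thu      202
8   120     suv  Tue      240
drop duplicate day (keep=first):
   fare vehicle  day  fare_x2
4    13     van  Mon       26
2    40   truck  Wed       80
7    59     van  Sat      118
5    84   truck  Tue      168
6    92     suv  Fri      184
0   100     van  Sun      200
1   101     suv  Thu      202
filter rows where day in ['Mon', 'Fri', 'Thu', 'Wed']:
   fare vehicle  day  fare_x2
4    13     van  Mon       26
2    40   truck  Wed       80
6    92     suv  Fri      184
1   101     suv  Thu      202
group by vehicle, mean of fare_x2:
vehicle
suv      193.0
truck     80.0
van       26.0
Name: fare_x2, dtype: float64

suv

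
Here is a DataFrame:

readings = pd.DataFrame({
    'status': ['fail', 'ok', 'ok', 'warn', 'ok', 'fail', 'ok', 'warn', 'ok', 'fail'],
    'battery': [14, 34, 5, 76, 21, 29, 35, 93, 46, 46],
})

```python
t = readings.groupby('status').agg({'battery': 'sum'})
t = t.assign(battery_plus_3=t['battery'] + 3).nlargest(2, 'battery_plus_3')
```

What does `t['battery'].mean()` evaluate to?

group by status, sum of battery:
        battery
status         
fail         89
ok          141
warn        169
add column battery_plus_3 = t['battery'] + 3:
        battery  battery_plus_3
status                         
fail         89              92
ok          141             144
warn        169             172
take 2 rows with largest battery_plus_3:
        battery  battery_plus_3
status                         
warn        169             172
ok          141             144

155.0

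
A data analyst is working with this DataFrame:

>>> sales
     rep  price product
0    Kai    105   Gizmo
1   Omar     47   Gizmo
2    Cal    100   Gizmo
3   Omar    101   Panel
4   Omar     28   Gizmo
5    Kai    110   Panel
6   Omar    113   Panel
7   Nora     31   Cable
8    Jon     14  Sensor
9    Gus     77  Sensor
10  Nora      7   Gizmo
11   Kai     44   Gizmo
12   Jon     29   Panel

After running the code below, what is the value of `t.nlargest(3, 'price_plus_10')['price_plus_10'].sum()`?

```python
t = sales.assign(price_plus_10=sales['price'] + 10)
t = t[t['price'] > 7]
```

add column price_plus_10 = sales['price'] + 10:
     rep  price product  price_plus_10
0    Kai    105   Gizmo            115
1   Omar     47   Gizmo             57
2    Cal    100   Gizmo            110
3   Omar    101   Panel            111
4   Omar     28   Gizmo             38
5    Kai    110   Panel            120
6   Omar    113   Panel            123
7   Nora     31   Cable             41
8    Jon     14  Sensor             24
9    Gus     77  Sensor             87
10  Nora      7   Gizmo             17
11   Kai     44   Gizmo             54
12   Jon     29   Panel             39
filter rows where price > 7:
     rep  price product  price_plus_10
0    Kai    105   Gizmo            115
1   Omar     47   Gizmo             57
2    Cal    100   Gizmo            110
3   Omar    101   Panel            111
4   Omar     28   Gizmo             38
5    Kai    110   Panel            120
6   Omar    113   Panel            123
7   Nora     31   Cable             41
8    Jon     14  Sensor             24
9    Gus     77  Sensor             87
11   Kai     44   Gizmo             54
12   Jon     29   Panel             39
take 3 rows with largest price_plus_10:
    rep  price product  price_plus_10
6  Omar    113   Panel            123
5   Kai    110   Panel            120
0   Kai    105   Gizmo            115

358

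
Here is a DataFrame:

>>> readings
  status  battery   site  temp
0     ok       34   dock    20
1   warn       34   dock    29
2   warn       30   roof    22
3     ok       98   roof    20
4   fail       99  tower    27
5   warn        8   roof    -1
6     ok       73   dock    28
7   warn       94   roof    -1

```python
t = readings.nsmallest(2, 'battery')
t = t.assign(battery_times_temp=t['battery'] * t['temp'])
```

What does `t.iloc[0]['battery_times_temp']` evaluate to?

-8

take 2 rows with smallest battery:
  status  battery  site  temp
5   warn        8  roof    -1
2   warn       30  roof    22
add column battery_times_temp = t['battery'] * t['temp']:
  status  battery  site  temp  battery_times_temp
5   warn        8  roof    -1                  -8
2   warn       30  roof    22                 660
So iloc[0]['battery_times_temp'] = -8.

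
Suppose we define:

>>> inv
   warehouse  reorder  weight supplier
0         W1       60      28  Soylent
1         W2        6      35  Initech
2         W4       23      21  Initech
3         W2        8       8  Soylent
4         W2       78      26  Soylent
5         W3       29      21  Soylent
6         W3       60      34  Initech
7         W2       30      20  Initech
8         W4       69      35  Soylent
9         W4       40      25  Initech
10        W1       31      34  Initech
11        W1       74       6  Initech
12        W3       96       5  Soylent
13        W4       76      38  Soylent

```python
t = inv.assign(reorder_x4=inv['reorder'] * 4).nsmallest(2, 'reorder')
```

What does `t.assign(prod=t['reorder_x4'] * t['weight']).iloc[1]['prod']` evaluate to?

256

add column reorder_x4 = inv['reorder'] * 4:
   warehouse  reorder  weight supplier  reorder_x4
0         W1       60      28  Soylent         240
1         W2        6      35  Initech          24
2         W4       23      21  Initech          92
3         W2        8       8  Soylent          32
4         W2       78      26  Soylent         312
5         W3       29      21  Soylent         116
6         W3       60      34  Initech         240
7         W2       30      20  Initech         120
8         W4       69      35  Soylent         276
9         W4       40      25  Initech         160
10        W1       31      34  Initech         124
11        W1       74       6  Initech         296
12        W3       96       5  Soylent         384
13        W4       76      38  Soylent         304
take 2 rows with smallest reorder:
  warehouse  reorder  weight supplier  reorder_x4
1        W2        6      35  Initech          24
3        W2        8       8  Soylent          32
add column prod = t['reorder_x4'] * t['weight']:
  warehouse  reorder  weight supplier  reorder_x4  prod
1        W2        6      35  Initech          24   840
3        W2        8       8  Soylent          32   256
The value at position 1, column 'prod' is 256.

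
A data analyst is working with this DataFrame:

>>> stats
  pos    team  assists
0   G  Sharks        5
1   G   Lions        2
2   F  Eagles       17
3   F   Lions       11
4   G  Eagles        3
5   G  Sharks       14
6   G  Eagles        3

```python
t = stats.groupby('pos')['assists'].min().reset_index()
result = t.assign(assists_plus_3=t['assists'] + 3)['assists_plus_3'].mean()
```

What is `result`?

9.5

group by pos, min of assists:
pos
F    11
G     2
Name: assists, dtype: int64
reset_index():
  pos  assists
0   F       11
1   G        2
add column assists_plus_3 = t['assists'] + 3:
  pos  assists  assists_plus_3
0   F       11              14
1   G        2               5
Taking the mean of column 'assists_plus_3' gives 9.5.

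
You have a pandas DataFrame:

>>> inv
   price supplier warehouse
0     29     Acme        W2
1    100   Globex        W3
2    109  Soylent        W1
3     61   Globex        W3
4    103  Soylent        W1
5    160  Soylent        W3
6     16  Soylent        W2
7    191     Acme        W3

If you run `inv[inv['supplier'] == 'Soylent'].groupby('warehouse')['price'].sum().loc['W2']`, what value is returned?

16

filter rows where supplier == 'Soylent':
   price supplier warehouse
2    109  Soylent        W1
4    103  Soylent        W1
5    160  Soylent        W3
6     16  Soylent        W2
group by warehouse, sum of price:
warehouse
W1    212
W2     16
W3    160
Name: price, dtype: int64
Finally, value at index 'W2' = 16.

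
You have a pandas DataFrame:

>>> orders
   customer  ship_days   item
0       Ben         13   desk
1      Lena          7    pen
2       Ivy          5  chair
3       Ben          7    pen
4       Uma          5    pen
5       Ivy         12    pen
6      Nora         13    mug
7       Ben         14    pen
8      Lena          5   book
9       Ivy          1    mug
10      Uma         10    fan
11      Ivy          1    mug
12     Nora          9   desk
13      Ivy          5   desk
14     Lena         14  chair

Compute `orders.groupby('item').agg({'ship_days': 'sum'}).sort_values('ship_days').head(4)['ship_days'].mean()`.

group by item, sum of ship_days:
       ship_days
item            
book           5
chair         19
desk          27
fan           10
mug           15
pen           45
sort by ship_days:
       ship_days
item            
book           5
fan           10
mug           15
chair         19
desk          27
pen           45
take first 4 rows:
       ship_days
item            
book           5
fan           10
mug           15
chair         19

12.25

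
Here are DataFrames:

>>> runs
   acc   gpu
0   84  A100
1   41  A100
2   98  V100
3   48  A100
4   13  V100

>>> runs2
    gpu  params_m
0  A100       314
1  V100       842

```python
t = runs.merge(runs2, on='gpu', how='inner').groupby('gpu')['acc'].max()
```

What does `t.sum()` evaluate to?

merge on 'gpu' (how='inner') → 5 rows:
   acc   gpu  params_m
0   84  A100       314
1   41  A100       314
2   98  V100       842
3   48  A100       314
4   13  V100       842
group by gpu, max of acc:
gpu
A100    84
V100    98
Name: acc, dtype: int64

182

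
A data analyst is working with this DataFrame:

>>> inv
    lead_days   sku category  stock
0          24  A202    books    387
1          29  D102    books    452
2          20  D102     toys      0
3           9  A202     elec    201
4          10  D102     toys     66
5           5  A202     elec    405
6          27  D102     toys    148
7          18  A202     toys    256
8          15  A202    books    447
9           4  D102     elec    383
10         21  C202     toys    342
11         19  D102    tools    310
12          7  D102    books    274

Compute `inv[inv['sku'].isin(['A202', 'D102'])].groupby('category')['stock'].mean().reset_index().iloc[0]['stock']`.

filter rows where sku in ['A202', 'D102']:
    lead_days   sku category  stock
0          24  A202    books    387
1          29  D102    books    452
2          20  D102     toys      0
3           9  A202     elec    201
4          10  D102     toys     66
5           5  A202     elec    405
6          27  D102     toys    148
7          18  A202     toys    256
8          15  A202    books    447
9           4  D102     elec    383
11         19  D102    tools    310
12          7  D102    books    274
group by category, mean of stock:
category
books    390.000000
elec     329.666667
tools    310.000000
toys     117.500000
Name: stock, dtype: float64
reset_index():
  category       stock
0    books  390.000000
1     elec  329.666667
2    tools  310.000000
3     toys  117.500000
Then the value at position 0, column 'stock': 390.0

390.0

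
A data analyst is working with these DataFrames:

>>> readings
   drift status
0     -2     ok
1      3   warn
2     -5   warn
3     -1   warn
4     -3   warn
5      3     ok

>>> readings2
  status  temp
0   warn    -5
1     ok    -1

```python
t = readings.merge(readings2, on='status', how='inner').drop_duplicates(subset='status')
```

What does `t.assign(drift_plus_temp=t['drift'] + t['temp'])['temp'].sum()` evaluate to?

merge on 'status' (how='inner') → 6 rows:
   drift status  temp
0     -2     ok    -1
1      3   warn    -5
2     -5   warn    -5
3     -1   warn    -5
4     -3   warn    -5
5      3     ok    -1
drop duplicate status (keep=first):
   drift status  temp
0     -2     ok    -1
1      3   warn    -5
add column drift_plus_temp = t['drift'] + t['temp']:
   drift status  temp  drift_plus_temp
0     -2     ok    -1               -3
1      3   warn    -5               -2
sum of column 'temp' → -6

-6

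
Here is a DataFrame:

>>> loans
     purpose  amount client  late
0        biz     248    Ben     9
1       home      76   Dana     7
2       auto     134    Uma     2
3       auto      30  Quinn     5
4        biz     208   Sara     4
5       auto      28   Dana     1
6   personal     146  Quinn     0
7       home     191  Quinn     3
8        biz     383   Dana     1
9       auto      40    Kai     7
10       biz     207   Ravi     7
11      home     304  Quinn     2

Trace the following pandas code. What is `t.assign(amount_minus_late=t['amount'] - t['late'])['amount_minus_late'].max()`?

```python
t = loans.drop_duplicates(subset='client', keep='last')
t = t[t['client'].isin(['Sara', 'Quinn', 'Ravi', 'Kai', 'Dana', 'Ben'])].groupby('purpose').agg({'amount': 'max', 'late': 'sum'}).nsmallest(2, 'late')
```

302

drop duplicate client (keep=last):
   purpose  amount client  late
0      biz     248    Ben     9
2     auto     134    Uma     2
4      biz     208   Sara     4
8      biz     383   Dana     1
9     auto      40    Kai     7
10     biz     207   Ravi     7
11    home     304  Quinn     2
filter rows where client in ['Sara', 'Quinn', 'Ravi', 'Kai', 'Dana', 'Ben']:
   purpose  amount client  late
0      biz     248    Ben     9
4      biz     208   Sara     4
8      biz     383   Dana     1
9     auto      40    Kai     7
10     biz     207   Ravi     7
11    home     304  Quinn     2
group by purpose: max(amount), sum(late):
         amount  late
purpose              
auto         40     7
biz         383    21
home        304     2
take 2 rows with smallest late:
         amount  late
purpose              
home        304     2
auto         40     7
add column amount_minus_late = t['amount'] - t['late']:
         amount  late  amount_minus_late
purpose                                 
home        304     2                302
auto         40     7                 33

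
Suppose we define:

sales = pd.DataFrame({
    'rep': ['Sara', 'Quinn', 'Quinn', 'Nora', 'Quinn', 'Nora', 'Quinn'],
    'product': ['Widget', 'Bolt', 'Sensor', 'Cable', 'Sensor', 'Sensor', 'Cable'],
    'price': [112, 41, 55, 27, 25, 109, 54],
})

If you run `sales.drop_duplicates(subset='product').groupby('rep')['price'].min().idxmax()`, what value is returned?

Sara

drop duplicate product (keep=first):
     rep product  price
0   Sara  Widget    112
1  Quinn    Bolt     41
2  Quinn  Sensor     55
3   Nora   Cable     27
group by rep, min of price:
rep
Nora      27
Quinn     41
Sara     112
Name: price, dtype: int64
label with the largest value → Sara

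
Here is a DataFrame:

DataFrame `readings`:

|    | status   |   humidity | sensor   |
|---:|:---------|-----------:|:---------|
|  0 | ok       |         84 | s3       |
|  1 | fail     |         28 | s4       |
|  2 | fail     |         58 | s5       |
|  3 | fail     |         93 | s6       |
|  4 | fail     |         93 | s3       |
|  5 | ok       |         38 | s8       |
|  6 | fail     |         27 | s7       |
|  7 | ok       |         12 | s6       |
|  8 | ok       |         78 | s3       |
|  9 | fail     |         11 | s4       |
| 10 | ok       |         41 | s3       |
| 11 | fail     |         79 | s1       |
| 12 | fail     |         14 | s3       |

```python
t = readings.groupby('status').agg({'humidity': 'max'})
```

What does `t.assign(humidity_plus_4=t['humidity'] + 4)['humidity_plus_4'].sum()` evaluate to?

group by status, max of humidity:
        humidity
status          
fail          93
ok            84
add column humidity_plus_4 = t['humidity'] + 4:
        humidity  humidity_plus_4
status                           
fail          93               97
ok            84               88
Then the sum of column 'humidity_plus_4': 185

185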